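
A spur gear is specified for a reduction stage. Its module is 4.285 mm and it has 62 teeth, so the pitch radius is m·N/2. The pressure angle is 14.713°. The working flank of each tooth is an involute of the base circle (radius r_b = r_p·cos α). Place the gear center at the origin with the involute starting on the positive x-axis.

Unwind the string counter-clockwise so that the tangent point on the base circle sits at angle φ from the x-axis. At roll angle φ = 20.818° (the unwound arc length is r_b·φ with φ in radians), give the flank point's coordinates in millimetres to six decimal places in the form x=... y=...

pitch radius r_p = m·N/2 = 4.285·62/2 = 132.835000
base radius r_b = r_p·cos α = 132.835000·cos 14.713° = 128.479361
roll angle φ = 20.818° = 0.36334264 rad
x = r_b·(cos φ + φ·sin φ) = 128.479361·(0.93471407 + 0.36334264·0.35540063) = 136.682289
y = r_b·(sin φ − φ·cos φ) = 128.479361·(0.35540063 − 0.36334264·0.93471407) = 2.027295

x=136.682289 y=2.027295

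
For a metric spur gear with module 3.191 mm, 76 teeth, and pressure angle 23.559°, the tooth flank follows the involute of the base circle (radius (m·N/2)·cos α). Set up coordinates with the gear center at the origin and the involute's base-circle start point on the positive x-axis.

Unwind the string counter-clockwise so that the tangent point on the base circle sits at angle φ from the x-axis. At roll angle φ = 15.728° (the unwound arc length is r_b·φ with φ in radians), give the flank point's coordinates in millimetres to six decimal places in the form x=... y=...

x=115.260254 y=0.760622

pitch radius r_p = m·N/2 = 3.191·76/2 = 121.258000
base radius r_b = r_p·cos α = 121.258000·cos 23.559° = 111.151022
roll angle φ = 15.728° = 0.27450538 rad
x = r_b·(cos φ + φ·sin φ) = 111.151022·(0.96255939 + 0.27450538·0.27107087) = 115.260254
y = r_b·(sin φ − φ·cos φ) = 111.151022·(0.27107087 − 0.27450538·0.96255939) = 0.760622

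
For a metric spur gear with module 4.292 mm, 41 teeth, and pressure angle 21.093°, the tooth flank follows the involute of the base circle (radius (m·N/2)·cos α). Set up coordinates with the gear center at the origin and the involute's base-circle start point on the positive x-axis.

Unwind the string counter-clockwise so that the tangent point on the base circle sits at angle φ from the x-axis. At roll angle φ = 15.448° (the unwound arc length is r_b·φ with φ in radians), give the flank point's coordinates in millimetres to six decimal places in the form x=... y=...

x=85.020468 y=0.532429

pitch radius r_p = m·N/2 = 4.292·41/2 = 87.986000
base radius r_b = r_p·cos α = 87.986000·cos 21.093° = 82.090719
roll angle φ = 15.448° = 0.26961846 rad
x = r_b·(cos φ + φ·sin φ) = 82.090719·(0.96387259 + 0.26961846·0.26636370) = 85.020468
y = r_b·(sin φ − φ·cos φ) = 82.090719·(0.26636370 − 0.26961846·0.96387259) = 0.532429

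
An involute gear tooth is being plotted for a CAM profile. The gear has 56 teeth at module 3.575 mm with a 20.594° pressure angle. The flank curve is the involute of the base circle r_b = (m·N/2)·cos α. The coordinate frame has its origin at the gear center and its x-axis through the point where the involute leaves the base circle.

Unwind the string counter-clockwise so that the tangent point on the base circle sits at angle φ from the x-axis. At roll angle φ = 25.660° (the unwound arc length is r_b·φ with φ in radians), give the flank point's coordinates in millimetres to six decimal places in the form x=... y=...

pitch radius r_p = m·N/2 = 3.575·56/2 = 100.100000
base radius r_b = r_p·cos α = 100.100000·cos 20.594° = 93.703247
roll angle φ = 25.660° = 0.44785149 rad
x = r_b·(cos φ + φ·sin φ) = 93.703247·(0.90137955 + 0.44785149·0.43302991) = 102.634351
y = r_b·(sin φ − φ·cos φ) = 93.703247·(0.43302991 − 0.44785149·0.90137955) = 2.749791

x=102.634351 y=2.749791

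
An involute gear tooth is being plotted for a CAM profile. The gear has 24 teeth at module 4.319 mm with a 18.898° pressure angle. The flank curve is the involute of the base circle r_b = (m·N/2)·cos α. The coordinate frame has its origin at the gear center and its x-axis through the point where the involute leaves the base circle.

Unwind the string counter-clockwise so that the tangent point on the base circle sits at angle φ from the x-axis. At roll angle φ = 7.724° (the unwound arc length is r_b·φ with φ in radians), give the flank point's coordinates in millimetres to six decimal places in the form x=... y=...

x=49.477839 y=0.039971

pitch radius r_p = m·N/2 = 4.319·24/2 = 51.828000
base radius r_b = r_p·cos α = 51.828000·cos 18.898° = 49.034298
roll angle φ = 7.724° = 0.13480923 rad
x = r_b·(cos φ + φ·sin φ) = 49.034298·(0.99092699 + 0.13480923·0.13440128) = 49.477839
y = r_b·(sin φ − φ·cos φ) = 49.034298·(0.13440128 − 0.13480923·0.99092699) = 0.039971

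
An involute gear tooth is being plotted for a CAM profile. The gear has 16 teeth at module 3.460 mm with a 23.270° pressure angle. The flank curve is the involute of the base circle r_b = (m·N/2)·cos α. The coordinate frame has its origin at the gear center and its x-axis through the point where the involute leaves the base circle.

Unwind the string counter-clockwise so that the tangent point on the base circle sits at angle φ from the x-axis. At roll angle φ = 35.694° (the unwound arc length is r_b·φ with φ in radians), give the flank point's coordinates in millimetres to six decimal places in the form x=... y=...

pitch radius r_p = m·N/2 = 3.460·16/2 = 27.680000
base radius r_b = r_p·cos α = 27.680000·cos 23.270° = 25.428325
roll angle φ = 35.694° = 0.62297782 rad
x = r_b·(cos φ + φ·sin φ) = 25.428325·(0.81214463 + 0.62297782·0.58345617) = 29.894172
y = r_b·(sin φ − φ·cos φ) = 25.428325·(0.58345617 − 0.62297782·0.81214463) = 1.970900

x=29.894172 y=1.970900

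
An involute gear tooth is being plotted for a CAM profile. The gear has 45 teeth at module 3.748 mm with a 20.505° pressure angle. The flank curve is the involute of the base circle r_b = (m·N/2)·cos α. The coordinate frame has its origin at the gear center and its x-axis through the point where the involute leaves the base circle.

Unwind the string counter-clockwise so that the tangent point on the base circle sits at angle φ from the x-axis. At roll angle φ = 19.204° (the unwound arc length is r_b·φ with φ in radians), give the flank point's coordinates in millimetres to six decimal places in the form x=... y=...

pitch radius r_p = m·N/2 = 3.748·45/2 = 84.330000
base radius r_b = r_p·cos α = 84.330000·cos 20.505° = 78.986988
roll angle φ = 19.204° = 0.33517303 rad
x = r_b·(cos φ + φ·sin φ) = 78.986988·(0.94435341 + 0.33517303·0.32893258) = 83.299894
y = r_b·(sin φ − φ·cos φ) = 78.986988·(0.32893258 − 0.33517303·0.94435341) = 0.980290

x=83.299894 y=0.980290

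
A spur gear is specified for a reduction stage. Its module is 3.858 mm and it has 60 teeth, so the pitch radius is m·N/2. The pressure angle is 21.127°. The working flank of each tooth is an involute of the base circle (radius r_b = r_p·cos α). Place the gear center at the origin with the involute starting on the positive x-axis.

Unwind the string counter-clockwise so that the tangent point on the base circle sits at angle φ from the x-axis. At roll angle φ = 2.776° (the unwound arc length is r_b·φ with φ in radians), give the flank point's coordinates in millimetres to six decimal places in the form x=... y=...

x=108.087036 y=0.004092

pitch radius r_p = m·N/2 = 3.858·60/2 = 115.740000
base radius r_b = r_p·cos α = 115.740000·cos 21.127° = 107.960395
roll angle φ = 2.776° = 0.04845034 rad
x = r_b·(cos φ + φ·sin φ) = 107.960395·(0.99882651 + 0.04845034·0.04843139) = 108.087036
y = r_b·(sin φ − φ·cos φ) = 107.960395·(0.04843139 − 0.04845034·0.99882651) = 0.004092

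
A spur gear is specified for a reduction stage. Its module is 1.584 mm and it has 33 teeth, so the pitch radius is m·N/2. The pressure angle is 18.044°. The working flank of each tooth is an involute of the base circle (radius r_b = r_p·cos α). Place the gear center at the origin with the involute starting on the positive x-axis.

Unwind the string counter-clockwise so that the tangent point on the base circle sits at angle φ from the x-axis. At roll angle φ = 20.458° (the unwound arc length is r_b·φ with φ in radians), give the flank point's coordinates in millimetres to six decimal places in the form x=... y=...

pitch radius r_p = m·N/2 = 1.584·33/2 = 26.136000
base radius r_b = r_p·cos α = 26.136000·cos 18.044° = 24.850603
roll angle φ = 20.458° = 0.35705946 rad
x = r_b·(cos φ + φ·sin φ) = 24.850603·(0.93692865 + 0.35705946·0.34952067) = 26.384589
y = r_b·(sin φ − φ·cos φ) = 24.850603·(0.34952067 − 0.35705946·0.93692865) = 0.372298

x=26.384589 y=0.372298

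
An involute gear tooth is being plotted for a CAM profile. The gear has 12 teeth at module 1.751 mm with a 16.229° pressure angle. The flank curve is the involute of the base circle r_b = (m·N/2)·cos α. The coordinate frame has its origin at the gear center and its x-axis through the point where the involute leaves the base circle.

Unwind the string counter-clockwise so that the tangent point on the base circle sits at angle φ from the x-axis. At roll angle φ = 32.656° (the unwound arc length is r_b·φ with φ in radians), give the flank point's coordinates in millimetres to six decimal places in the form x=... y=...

x=11.595114 y=0.602564

pitch radius r_p = m·N/2 = 1.751·12/2 = 10.506000
base radius r_b = r_p·cos α = 10.506000·cos 16.229° = 10.087361
roll angle φ = 32.656° = 0.56995472 rad
x = r_b·(cos φ + φ·sin φ) = 10.087361·(0.84192541 + 0.56995472·0.53959393) = 11.595114
y = r_b·(sin φ − φ·cos φ) = 10.087361·(0.53959393 − 0.56995472·0.84192541) = 0.602564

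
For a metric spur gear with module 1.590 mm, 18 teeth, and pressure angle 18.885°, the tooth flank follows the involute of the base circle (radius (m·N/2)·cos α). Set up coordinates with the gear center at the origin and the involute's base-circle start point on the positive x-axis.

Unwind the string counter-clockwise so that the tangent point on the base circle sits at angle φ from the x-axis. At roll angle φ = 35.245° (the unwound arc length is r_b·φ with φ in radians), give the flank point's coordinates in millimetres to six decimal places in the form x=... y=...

x=15.864107 y=1.011320

pitch radius r_p = m·N/2 = 1.590·18/2 = 14.310000
base radius r_b = r_p·cos α = 14.310000·cos 18.885° = 13.539695
roll angle φ = 35.245° = 0.61514129 rad
x = r_b·(cos φ + φ·sin φ) = 13.539695·(0.81669192 + 0.61514129·0.57707392) = 15.864107
y = r_b·(sin φ − φ·cos φ) = 13.539695·(0.57707392 − 0.61514129·0.81669192) = 1.011320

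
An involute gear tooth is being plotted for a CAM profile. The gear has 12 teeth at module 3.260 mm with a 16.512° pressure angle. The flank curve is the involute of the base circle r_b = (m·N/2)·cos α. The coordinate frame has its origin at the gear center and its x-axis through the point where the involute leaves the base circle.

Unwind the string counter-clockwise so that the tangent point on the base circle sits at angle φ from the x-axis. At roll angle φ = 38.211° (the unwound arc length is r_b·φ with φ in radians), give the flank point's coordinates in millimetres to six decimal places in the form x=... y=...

x=22.471392 y=1.773024

pitch radius r_p = m·N/2 = 3.260·12/2 = 19.560000
base radius r_b = r_p·cos α = 19.560000·cos 16.512° = 18.753350
roll angle φ = 38.211° = 0.66690776 rad
x = r_b·(cos φ + φ·sin φ) = 18.753350·(0.78573815 + 0.66690776·0.61855926) = 22.471392
y = r_b·(sin φ − φ·cos φ) = 18.753350·(0.61855926 − 0.66690776·0.78573815) = 1.773024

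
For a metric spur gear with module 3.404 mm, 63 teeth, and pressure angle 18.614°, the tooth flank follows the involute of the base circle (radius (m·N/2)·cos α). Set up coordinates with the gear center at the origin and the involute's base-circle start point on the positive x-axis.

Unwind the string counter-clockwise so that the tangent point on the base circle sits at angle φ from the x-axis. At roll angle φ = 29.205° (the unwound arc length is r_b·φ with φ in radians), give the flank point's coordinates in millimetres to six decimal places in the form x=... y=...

x=113.972858 y=4.370420

pitch radius r_p = m·N/2 = 3.404·63/2 = 107.226000
base radius r_b = r_p·cos α = 107.226000·cos 18.614° = 101.617056
roll angle φ = 29.205° = 0.50972341 rad
x = r_b·(cos φ + φ·sin φ) = 101.617056·(0.87287950 + 0.50972341·0.48793583) = 113.972858
y = r_b·(sin φ − φ·cos φ) = 101.617056·(0.48793583 − 0.50972341·0.87287950) = 4.370420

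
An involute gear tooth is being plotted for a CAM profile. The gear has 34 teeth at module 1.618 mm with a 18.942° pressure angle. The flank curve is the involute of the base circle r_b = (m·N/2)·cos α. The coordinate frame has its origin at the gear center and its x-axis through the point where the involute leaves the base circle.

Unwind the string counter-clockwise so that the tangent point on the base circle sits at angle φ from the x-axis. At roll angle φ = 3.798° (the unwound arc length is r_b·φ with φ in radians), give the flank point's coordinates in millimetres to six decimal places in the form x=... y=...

x=26.073582 y=0.002525

pitch radius r_p = m·N/2 = 1.618·34/2 = 27.506000
base radius r_b = r_p·cos α = 27.506000·cos 18.942° = 26.016486
roll angle φ = 3.798° = 0.06628760 rad
x = r_b·(cos φ + φ·sin φ) = 26.016486·(0.99780378 + 0.06628760·0.06623907) = 26.073582
y = r_b·(sin φ − φ·cos φ) = 26.016486·(0.06623907 − 0.06628760·0.99780378) = 0.002525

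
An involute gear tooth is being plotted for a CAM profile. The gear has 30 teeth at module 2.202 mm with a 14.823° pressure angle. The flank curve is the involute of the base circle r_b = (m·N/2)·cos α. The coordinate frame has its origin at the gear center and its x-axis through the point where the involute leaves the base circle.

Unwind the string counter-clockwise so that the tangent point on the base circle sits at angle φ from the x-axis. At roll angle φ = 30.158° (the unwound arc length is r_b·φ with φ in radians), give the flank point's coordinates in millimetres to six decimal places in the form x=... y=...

x=36.052334 y=1.509551

pitch radius r_p = m·N/2 = 2.202·30/2 = 33.030000
base radius r_b = r_p·cos α = 33.030000·cos 14.823° = 31.930787
roll angle φ = 30.158° = 0.52635640 rad
x = r_b·(cos φ + φ·sin φ) = 31.930787·(0.86464330 + 0.52635640·0.50238627) = 36.052334
y = r_b·(sin φ − φ·cos φ) = 31.930787·(0.50238627 − 0.52635640·0.86464330) = 1.509551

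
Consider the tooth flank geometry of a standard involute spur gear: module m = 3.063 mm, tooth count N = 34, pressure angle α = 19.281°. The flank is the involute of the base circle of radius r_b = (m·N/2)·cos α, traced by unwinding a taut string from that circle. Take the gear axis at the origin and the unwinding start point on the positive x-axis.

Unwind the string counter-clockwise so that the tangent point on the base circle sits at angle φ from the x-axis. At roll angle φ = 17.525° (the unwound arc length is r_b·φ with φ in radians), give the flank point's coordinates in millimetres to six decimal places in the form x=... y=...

x=51.396019 y=0.464454

pitch radius r_p = m·N/2 = 3.063·34/2 = 52.071000
base radius r_b = r_p·cos α = 52.071000·cos 19.281° = 49.150364
roll angle φ = 17.525° = 0.30586895 rad
x = r_b·(cos φ + φ·sin φ) = 49.150364·(0.95358565 + 0.30586895·0.30112191) = 51.396019
y = r_b·(sin φ − φ·cos φ) = 49.150364·(0.30112191 − 0.30586895·0.95358565) = 0.464454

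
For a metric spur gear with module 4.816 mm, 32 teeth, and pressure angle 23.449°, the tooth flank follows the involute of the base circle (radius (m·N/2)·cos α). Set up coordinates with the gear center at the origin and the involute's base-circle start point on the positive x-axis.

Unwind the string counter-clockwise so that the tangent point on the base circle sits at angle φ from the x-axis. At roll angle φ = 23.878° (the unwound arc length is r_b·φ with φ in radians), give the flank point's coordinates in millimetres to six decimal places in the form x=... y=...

x=76.567242 y=1.676159

pitch radius r_p = m·N/2 = 4.816·32/2 = 77.056000
base radius r_b = r_p·cos α = 77.056000·cos 23.449° = 70.692303
roll angle φ = 23.878° = 0.41674972 rad
x = r_b·(cos φ + φ·sin φ) = 70.692303·(0.91440945 + 0.41674972·0.40479051) = 76.567242
y = r_b·(sin φ − φ·cos φ) = 70.692303·(0.40479051 − 0.41674972·0.91440945) = 1.676159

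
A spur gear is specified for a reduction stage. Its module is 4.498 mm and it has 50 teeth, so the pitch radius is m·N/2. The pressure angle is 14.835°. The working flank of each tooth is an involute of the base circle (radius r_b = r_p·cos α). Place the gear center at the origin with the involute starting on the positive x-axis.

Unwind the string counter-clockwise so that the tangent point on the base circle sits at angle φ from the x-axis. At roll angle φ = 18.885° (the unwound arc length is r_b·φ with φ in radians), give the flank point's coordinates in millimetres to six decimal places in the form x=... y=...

x=114.446981 y=1.283432

pitch radius r_p = m·N/2 = 4.498·50/2 = 112.450000
base radius r_b = r_p·cos α = 112.450000·cos 14.835° = 108.701723
roll angle φ = 18.885° = 0.32960543 rad
x = r_b·(cos φ + φ·sin φ) = 108.701723·(0.94617013 + 0.32960543·0.32366972) = 114.446981
y = r_b·(sin φ − φ·cos φ) = 108.701723·(0.32366972 − 0.32960543·0.94617013) = 1.283432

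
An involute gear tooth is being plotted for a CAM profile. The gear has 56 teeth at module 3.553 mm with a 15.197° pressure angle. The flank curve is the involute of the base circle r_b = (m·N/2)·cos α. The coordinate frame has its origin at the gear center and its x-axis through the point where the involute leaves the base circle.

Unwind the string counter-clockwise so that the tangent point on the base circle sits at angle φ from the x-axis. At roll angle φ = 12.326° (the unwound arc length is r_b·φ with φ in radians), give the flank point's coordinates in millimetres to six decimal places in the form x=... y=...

pitch radius r_p = m·N/2 = 3.553·56/2 = 99.484000
base radius r_b = r_p·cos α = 99.484000·cos 15.197° = 96.005067
roll angle φ = 12.326° = 0.21512928 rad
x = r_b·(cos φ + φ·sin φ) = 96.005067·(0.97694880 + 0.21512928·0.21347373) = 98.201015
y = r_b·(sin φ − φ·cos φ) = 96.005067·(0.21347373 − 0.21512928·0.97694880) = 0.317147

x=98.201015 y=0.317147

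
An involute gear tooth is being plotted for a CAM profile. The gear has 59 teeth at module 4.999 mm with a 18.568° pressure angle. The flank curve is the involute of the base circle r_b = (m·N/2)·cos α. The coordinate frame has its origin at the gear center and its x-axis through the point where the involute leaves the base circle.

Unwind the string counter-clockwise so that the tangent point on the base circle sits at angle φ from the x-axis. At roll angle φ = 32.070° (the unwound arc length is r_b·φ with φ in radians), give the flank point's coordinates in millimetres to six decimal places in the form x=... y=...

pitch radius r_p = m·N/2 = 4.999·59/2 = 147.470500
base radius r_b = r_p·cos α = 147.470500·cos 18.568° = 139.794130
roll angle φ = 32.070° = 0.55972709 rad
x = r_b·(cos φ + φ·sin φ) = 139.794130·(0.84740004 + 0.55972709·0.53095495) = 160.006952
y = r_b·(sin φ − φ·cos φ) = 139.794130·(0.53095495 − 0.55972709·0.84740004) = 7.918246

x=160.006952 y=7.918246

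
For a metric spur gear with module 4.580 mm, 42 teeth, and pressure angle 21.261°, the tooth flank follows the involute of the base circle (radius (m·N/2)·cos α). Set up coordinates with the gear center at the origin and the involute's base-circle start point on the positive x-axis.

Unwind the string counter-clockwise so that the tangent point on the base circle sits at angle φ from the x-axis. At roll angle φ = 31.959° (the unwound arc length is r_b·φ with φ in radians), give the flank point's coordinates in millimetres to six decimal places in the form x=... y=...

x=102.511698 y=5.025618

pitch radius r_p = m·N/2 = 4.580·42/2 = 96.180000
base radius r_b = r_p·cos α = 96.180000·cos 21.261° = 89.633823
roll angle φ = 31.959° = 0.55778978 rad
x = r_b·(cos φ + φ·sin φ) = 89.633823·(0.84842708 + 0.55778978·0.52931228) = 102.511698
y = r_b·(sin φ − φ·cos φ) = 89.633823·(0.52931228 − 0.55778978·0.84842708) = 5.025618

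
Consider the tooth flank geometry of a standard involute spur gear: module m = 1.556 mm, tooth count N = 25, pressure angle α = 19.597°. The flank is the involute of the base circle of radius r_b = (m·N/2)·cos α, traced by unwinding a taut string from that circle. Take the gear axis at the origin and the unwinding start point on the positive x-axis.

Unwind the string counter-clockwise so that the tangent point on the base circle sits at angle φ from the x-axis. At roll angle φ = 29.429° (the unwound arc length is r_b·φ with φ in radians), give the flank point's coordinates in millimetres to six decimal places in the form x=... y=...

x=20.583289 y=0.806012

pitch radius r_p = m·N/2 = 1.556·25/2 = 19.450000
base radius r_b = r_p·cos α = 19.450000·cos 19.597° = 18.323359
roll angle φ = 29.429° = 0.51363295 rad
x = r_b·(cos φ + φ·sin φ) = 18.323359·(0.87096523 + 0.51363295·0.49134465) = 20.583289
y = r_b·(sin φ − φ·cos φ) = 18.323359·(0.49134465 − 0.51363295·0.87096523) = 0.806012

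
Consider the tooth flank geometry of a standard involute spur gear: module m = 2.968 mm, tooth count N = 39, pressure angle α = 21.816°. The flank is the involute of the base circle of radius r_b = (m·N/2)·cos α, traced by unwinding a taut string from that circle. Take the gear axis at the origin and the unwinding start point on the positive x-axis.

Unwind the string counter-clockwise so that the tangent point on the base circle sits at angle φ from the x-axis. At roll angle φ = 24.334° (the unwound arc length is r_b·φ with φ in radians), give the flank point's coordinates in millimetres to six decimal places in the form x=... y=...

pitch radius r_p = m·N/2 = 2.968·39/2 = 57.876000
base radius r_b = r_p·cos α = 57.876000·cos 21.816° = 53.731042
roll angle φ = 24.334° = 0.42470842 rad
x = r_b·(cos φ + φ·sin φ) = 53.731042·(0.91115892 + 0.42470842·0.41205512) = 58.360626
y = r_b·(sin φ − φ·cos φ) = 53.731042·(0.41205512 − 0.42470842·0.91115892) = 1.347481

x=58.360626 y=1.347481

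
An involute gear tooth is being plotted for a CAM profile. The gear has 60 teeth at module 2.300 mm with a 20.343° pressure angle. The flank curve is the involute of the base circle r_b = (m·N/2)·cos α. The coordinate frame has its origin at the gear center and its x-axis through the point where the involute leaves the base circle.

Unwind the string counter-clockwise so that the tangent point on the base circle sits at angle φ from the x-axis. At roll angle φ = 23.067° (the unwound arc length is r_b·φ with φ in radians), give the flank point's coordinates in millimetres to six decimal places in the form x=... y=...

x=69.728888 y=1.384549

pitch radius r_p = m·N/2 = 2.300·60/2 = 69.000000
base radius r_b = r_p·cos α = 69.000000·cos 20.343° = 64.696353
roll angle φ = 23.067° = 0.40259510 rad
x = r_b·(cos φ + φ·sin φ) = 64.696353·(0.92004731 + 0.40259510·0.39180727) = 69.728888
y = r_b·(sin φ − φ·cos φ) = 64.696353·(0.39180727 − 0.40259510·0.92004731) = 1.384549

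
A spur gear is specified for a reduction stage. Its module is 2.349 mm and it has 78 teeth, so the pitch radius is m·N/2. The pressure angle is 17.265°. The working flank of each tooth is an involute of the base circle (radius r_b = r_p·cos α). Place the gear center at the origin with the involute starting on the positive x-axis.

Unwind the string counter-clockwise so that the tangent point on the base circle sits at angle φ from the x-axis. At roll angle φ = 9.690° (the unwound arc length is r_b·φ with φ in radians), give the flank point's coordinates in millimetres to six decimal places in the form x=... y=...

x=88.725399 y=0.140658

pitch radius r_p = m·N/2 = 2.349·78/2 = 91.611000
base radius r_b = r_p·cos α = 91.611000·cos 17.265° = 87.483217
roll angle φ = 9.690° = 0.16912240 rad
x = r_b·(cos φ + φ·sin φ) = 87.483217·(0.98573286 + 0.16912240·0.16831734) = 88.725399
y = r_b·(sin φ − φ·cos φ) = 87.483217·(0.16831734 − 0.16912240·0.98573286) = 0.140658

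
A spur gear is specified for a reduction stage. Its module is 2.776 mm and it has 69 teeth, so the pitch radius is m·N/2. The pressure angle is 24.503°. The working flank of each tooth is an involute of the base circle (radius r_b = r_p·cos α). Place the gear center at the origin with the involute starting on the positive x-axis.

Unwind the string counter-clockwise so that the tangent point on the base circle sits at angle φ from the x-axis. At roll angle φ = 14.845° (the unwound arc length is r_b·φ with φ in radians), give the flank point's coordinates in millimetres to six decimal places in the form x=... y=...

pitch radius r_p = m·N/2 = 2.776·69/2 = 95.772000
base radius r_b = r_p·cos α = 95.772000·cos 24.503° = 87.146731
roll angle φ = 14.845° = 0.25909413 rad
x = r_b·(cos φ + φ·sin φ) = 87.146731·(0.96662246 + 0.25909413·0.25620502) = 90.022894
y = r_b·(sin φ − φ·cos φ) = 87.146731·(0.25620502 − 0.25909413·0.96662246) = 0.501862

x=90.022894 y=0.501862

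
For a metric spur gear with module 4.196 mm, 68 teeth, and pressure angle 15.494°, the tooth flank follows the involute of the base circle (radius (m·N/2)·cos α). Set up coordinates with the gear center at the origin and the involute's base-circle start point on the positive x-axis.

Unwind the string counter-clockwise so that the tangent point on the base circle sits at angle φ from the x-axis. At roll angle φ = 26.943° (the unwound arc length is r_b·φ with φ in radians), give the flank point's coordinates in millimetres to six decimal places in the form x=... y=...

x=151.849691 y=4.660711

pitch radius r_p = m·N/2 = 4.196·68/2 = 142.664000
base radius r_b = r_p·cos α = 142.664000·cos 15.494° = 137.479367
roll angle φ = 26.943° = 0.47024406 rad
x = r_b·(cos φ + φ·sin φ) = 137.479367·(0.89145773 + 0.47024406·0.45310387) = 151.849691
y = r_b·(sin φ − φ·cos φ) = 137.479367·(0.45310387 − 0.47024406·0.89145773) = 4.660711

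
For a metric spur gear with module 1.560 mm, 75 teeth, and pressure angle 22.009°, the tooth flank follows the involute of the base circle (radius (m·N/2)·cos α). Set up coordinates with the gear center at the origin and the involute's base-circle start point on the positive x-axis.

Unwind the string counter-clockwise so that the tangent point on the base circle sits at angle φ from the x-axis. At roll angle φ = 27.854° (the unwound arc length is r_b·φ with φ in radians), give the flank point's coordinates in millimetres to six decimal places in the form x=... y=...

x=60.272138 y=2.028471

pitch radius r_p = m·N/2 = 1.560·75/2 = 58.500000
base radius r_b = r_p·cos α = 58.500000·cos 22.009° = 54.236813
roll angle φ = 27.854° = 0.48614401 rad
x = r_b·(cos φ + φ·sin φ) = 54.236813·(0.88414102 + 0.48614401·0.46722013) = 60.272138
y = r_b·(sin φ − φ·cos φ) = 54.236813·(0.46722013 − 0.48614401·0.88414102) = 2.028471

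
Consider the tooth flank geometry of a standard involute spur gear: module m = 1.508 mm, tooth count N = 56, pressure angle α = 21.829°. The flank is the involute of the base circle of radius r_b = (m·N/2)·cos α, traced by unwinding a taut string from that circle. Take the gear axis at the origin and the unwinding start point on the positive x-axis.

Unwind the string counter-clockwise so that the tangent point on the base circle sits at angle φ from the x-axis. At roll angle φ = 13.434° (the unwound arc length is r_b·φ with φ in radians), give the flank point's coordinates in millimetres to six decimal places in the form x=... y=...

x=40.259094 y=0.167488

pitch radius r_p = m·N/2 = 1.508·56/2 = 42.224000
base radius r_b = r_p·cos α = 42.224000·cos 21.829° = 39.196444
roll angle φ = 13.434° = 0.23446753 rad
x = r_b·(cos φ + φ·sin φ) = 39.196444·(0.97263818 + 0.23446753·0.23232512) = 40.259094
y = r_b·(sin φ − φ·cos φ) = 39.196444·(0.23232512 − 0.23446753·0.97263818) = 0.167488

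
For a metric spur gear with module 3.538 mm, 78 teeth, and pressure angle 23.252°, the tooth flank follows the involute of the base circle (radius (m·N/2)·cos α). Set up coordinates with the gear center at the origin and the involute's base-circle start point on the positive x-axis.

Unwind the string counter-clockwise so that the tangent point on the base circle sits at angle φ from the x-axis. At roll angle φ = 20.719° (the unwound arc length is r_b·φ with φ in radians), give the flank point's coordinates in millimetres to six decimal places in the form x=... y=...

pitch radius r_p = m·N/2 = 3.538·78/2 = 137.982000
base radius r_b = r_p·cos α = 137.982000·cos 23.252° = 126.774747
roll angle φ = 20.719° = 0.36161477 rad
x = r_b·(cos φ + φ·sin φ) = 126.774747·(0.93532676 + 0.36161477·0.35378503) = 134.794601
y = r_b·(sin φ − φ·cos φ) = 126.774747·(0.35378503 − 0.36161477·0.93532676) = 1.972242

x=134.794601 y=1.972242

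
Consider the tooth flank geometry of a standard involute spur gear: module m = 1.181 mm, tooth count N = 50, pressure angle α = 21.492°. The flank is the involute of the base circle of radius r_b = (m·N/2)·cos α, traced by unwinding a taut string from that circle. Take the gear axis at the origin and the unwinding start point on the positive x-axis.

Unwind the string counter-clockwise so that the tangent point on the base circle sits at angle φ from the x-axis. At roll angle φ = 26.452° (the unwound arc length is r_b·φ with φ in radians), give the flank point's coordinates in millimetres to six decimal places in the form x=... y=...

pitch radius r_p = m·N/2 = 1.181·50/2 = 29.525000
base radius r_b = r_p·cos α = 29.525000·cos 21.492° = 27.472089
roll angle φ = 26.452° = 0.46167449 rad
x = r_b·(cos φ + φ·sin φ) = 27.472089·(0.89530785 + 0.46167449·0.44544792) = 30.245666
y = r_b·(sin φ − φ·cos φ) = 27.472089·(0.44544792 − 0.46167449·0.89530785) = 0.882050

x=30.245666 y=0.882050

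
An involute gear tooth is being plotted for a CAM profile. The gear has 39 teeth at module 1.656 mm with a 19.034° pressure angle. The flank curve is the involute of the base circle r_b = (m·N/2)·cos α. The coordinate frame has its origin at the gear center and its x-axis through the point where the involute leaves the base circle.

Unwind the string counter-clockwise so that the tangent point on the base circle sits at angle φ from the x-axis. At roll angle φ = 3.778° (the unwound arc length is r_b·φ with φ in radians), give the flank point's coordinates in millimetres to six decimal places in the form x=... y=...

x=30.592732 y=0.002916

pitch radius r_p = m·N/2 = 1.656·39/2 = 32.292000
base radius r_b = r_p·cos α = 32.292000·cos 19.034° = 30.526442
roll angle φ = 3.778° = 0.06593854 rad
x = r_b·(cos φ + φ·sin φ) = 30.526442·(0.99782684 + 0.06593854·0.06589077) = 30.592732
y = r_b·(sin φ − φ·cos φ) = 30.526442·(0.06589077 − 0.06593854·0.99782684) = 0.002916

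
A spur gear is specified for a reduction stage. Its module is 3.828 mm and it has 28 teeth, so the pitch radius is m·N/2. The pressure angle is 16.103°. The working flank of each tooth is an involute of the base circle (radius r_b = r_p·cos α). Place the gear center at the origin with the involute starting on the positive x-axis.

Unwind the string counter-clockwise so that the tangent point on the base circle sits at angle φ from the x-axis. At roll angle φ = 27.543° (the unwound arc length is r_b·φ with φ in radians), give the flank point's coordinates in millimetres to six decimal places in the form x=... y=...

pitch radius r_p = m·N/2 = 3.828·28/2 = 53.592000
base radius r_b = r_p·cos α = 53.592000·cos 16.103° = 51.489298
roll angle φ = 27.543° = 0.48071604 rad
x = r_b·(cos φ + φ·sin φ) = 51.489298·(0.88666404 + 0.48071604·0.46241418) = 57.099261
y = r_b·(sin φ − φ·cos φ) = 51.489298·(0.46241418 − 0.48071604·0.88666404) = 1.862911

x=57.099261 y=1.862911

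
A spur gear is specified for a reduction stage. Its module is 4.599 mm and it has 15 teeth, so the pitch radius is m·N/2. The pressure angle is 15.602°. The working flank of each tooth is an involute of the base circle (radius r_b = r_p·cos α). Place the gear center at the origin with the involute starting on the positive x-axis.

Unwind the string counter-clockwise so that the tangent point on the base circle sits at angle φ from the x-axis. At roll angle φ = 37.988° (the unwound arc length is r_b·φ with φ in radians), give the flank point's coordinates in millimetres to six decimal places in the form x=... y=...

x=39.740411 y=3.087860

pitch radius r_p = m·N/2 = 4.599·15/2 = 34.492500
base radius r_b = r_p·cos α = 34.492500·cos 15.602° = 33.221561
roll angle φ = 37.988° = 0.66301568 rad
x = r_b·(cos φ + φ·sin φ) = 33.221561·(0.78813968 + 0.66301568·0.61549642) = 39.740411
y = r_b·(sin φ − φ·cos φ) = 33.221561·(0.61549642 − 0.66301568·0.78813968) = 3.087860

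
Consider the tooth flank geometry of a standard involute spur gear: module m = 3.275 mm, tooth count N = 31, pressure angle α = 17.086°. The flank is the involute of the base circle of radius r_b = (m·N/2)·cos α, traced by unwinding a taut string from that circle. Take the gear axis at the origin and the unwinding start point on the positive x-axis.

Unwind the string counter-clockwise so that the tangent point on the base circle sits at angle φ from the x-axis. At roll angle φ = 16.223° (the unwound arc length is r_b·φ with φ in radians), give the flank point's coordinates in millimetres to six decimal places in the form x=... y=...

pitch radius r_p = m·N/2 = 3.275·31/2 = 50.762500
base radius r_b = r_p·cos α = 50.762500·cos 17.086° = 48.522089
roll angle φ = 16.223° = 0.28314476 rad
x = r_b·(cos φ + φ·sin φ) = 48.522089·(0.96018161 + 0.28314476·0.27937657) = 50.428309
y = r_b·(sin φ − φ·cos φ) = 48.522089·(0.27937657 − 0.28314476·0.96018161) = 0.364215

x=50.428309 y=0.364215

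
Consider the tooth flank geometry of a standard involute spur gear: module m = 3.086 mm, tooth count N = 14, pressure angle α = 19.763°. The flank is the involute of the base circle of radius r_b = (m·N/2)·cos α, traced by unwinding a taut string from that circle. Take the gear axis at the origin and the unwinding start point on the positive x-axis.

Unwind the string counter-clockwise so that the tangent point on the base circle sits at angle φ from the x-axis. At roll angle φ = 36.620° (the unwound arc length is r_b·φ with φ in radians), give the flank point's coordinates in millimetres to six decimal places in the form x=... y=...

pitch radius r_p = m·N/2 = 3.086·14/2 = 21.602000
base radius r_b = r_p·cos α = 21.602000·cos 19.763° = 20.329628
roll angle φ = 36.620° = 0.63913957 rad
x = r_b·(cos φ + φ·sin φ) = 20.329628·(0.80260930 + 0.63913957·0.59650507) = 24.067419
y = r_b·(sin φ − φ·cos φ) = 20.329628·(0.59650507 − 0.63913957·0.80260930) = 1.698047

x=24.067419 y=1.698047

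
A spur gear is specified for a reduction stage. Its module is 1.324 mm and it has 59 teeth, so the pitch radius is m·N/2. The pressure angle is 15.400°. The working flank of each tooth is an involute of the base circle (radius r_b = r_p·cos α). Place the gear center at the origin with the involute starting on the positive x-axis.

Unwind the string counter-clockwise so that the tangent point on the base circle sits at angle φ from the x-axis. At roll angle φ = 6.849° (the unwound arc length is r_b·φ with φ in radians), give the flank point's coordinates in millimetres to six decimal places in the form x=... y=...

pitch radius r_p = m·N/2 = 1.324·59/2 = 39.058000
base radius r_b = r_p·cos α = 39.058000·cos 15.400° = 37.655638
roll angle φ = 6.849° = 0.11953760 rad
x = r_b·(cos φ + φ·sin φ) = 37.655638·(0.99286388 + 0.11953760·0.11925312) = 37.923713
y = r_b·(sin φ − φ·cos φ) = 37.655638·(0.11925312 − 0.11953760·0.99286388) = 0.021409

x=37.923713 y=0.021409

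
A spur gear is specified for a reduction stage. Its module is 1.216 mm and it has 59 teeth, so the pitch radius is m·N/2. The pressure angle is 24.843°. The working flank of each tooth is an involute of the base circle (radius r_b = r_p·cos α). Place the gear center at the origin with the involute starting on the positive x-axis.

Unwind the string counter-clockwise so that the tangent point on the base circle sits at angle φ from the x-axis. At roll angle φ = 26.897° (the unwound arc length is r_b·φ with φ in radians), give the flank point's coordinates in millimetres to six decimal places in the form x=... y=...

pitch radius r_p = m·N/2 = 1.216·59/2 = 35.872000
base radius r_b = r_p·cos α = 35.872000·cos 24.843° = 32.552492
roll angle φ = 26.897° = 0.46944121 rad
x = r_b·(cos φ + φ·sin φ) = 32.552492·(0.89182122 + 0.46944121·0.45238801) = 35.944162
y = r_b·(sin φ − φ·cos φ) = 32.552492·(0.45238801 − 0.46944121·0.89182122) = 1.098008

x=35.944162 y=1.098008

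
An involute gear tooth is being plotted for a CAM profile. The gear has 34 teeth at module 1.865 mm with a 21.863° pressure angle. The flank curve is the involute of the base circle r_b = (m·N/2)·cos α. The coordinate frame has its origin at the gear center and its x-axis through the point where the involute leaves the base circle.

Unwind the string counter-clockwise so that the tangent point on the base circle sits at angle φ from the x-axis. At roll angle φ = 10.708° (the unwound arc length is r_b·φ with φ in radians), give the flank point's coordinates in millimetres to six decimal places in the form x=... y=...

pitch radius r_p = m·N/2 = 1.865·34/2 = 31.705000
base radius r_b = r_p·cos α = 31.705000·cos 21.863° = 29.424679
roll angle φ = 10.708° = 0.18688986 rad
x = r_b·(cos φ + φ·sin φ) = 29.424679·(0.98258686 + 0.18688986·0.18580381) = 29.934070
y = r_b·(sin φ − φ·cos φ) = 29.424679·(0.18580381 − 0.18688986·0.98258686) = 0.063801

x=29.934070 y=0.063801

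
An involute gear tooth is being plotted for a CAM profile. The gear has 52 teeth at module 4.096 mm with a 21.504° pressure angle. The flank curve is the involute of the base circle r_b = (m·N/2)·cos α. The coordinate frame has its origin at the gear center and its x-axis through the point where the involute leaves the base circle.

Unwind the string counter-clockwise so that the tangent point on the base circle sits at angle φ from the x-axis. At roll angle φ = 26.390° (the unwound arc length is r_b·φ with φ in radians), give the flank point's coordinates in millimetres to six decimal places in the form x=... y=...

pitch radius r_p = m·N/2 = 4.096·52/2 = 106.496000
base radius r_b = r_p·cos α = 106.496000·cos 21.504° = 99.083024
roll angle φ = 26.390° = 0.46059239 rad
x = r_b·(cos φ + φ·sin φ) = 99.083024·(0.89578935 + 0.46059239·0.44447884) = 109.042148
y = r_b·(sin φ − φ·cos φ) = 99.083024·(0.44447884 − 0.46059239·0.89578935) = 3.159271

x=109.042148 y=3.159271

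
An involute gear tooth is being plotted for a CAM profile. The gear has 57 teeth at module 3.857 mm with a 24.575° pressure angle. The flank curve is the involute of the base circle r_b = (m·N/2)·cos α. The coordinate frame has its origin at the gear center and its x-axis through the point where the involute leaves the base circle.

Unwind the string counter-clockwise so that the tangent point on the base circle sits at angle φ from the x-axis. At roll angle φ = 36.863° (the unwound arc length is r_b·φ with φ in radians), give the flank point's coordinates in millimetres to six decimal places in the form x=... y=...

x=118.565064 y=8.512478

pitch radius r_p = m·N/2 = 3.857·57/2 = 109.924500
base radius r_b = r_p·cos α = 109.924500·cos 24.575° = 99.967281
roll angle φ = 36.863° = 0.64338072 rad
x = r_b·(cos φ + φ·sin φ) = 99.967281·(0.80007223 + 0.64338072·0.59990369) = 118.565064
y = r_b·(sin φ − φ·cos φ) = 99.967281·(0.59990369 − 0.64338072·0.80007223) = 8.512478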